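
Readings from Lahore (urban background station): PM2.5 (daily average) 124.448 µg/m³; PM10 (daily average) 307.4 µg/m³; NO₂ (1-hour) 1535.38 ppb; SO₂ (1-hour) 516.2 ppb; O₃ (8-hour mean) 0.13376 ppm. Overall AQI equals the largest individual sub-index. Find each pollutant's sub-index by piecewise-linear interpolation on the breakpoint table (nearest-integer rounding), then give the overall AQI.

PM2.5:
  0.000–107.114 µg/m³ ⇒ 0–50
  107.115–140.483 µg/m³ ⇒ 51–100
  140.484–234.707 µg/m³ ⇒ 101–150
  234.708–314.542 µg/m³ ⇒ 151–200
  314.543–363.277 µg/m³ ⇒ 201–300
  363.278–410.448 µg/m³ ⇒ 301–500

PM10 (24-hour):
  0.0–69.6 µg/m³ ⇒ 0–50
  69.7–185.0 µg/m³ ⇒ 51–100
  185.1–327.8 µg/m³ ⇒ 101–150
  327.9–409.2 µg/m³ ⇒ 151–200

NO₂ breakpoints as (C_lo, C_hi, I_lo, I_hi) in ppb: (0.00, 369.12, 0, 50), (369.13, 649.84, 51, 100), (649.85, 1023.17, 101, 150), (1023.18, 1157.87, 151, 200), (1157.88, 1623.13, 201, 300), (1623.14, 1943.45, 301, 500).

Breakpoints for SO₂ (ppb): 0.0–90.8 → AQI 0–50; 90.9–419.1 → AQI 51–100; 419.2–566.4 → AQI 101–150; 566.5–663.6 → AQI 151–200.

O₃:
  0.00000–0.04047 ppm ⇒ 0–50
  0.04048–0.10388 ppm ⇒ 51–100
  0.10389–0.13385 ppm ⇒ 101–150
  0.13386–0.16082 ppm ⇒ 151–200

281

PM2.5 124.448: bracket 107.115–140.483 → index 51–100; slope 49/33.368, offset 17.333.
AQI = 51 + 49/33.368·17.333 ≈ 76.45 ⇒ 76.
PM10 307.4: bracket 185.1–327.8 → index 101–150; slope 49/142.7, offset 122.3.
AQI = 101 + 49/142.7·122.3 ≈ 143.00 ⇒ 143.
NO₂: 1535.38 ∈ [1157.88, 1623.13] ↔ index [201, 300].
201 + (1535.38−1157.88)·(300−201)/(1623.13−1157.88) = 201 + 377.50·99/465.25 ≈ 281.33, so AQI = 281.
SO₂: row 419.2–566.4 (AQI 101–150). (150−101)·(516.2−419.2)/(566.4−419.2) + 101 = 49·97.0/147.2 + 101 ≈ 133.29 → 133.
O₃: 0.13376 ∈ [0.10389, 0.13385] ↔ index [101, 150].
101 + (0.13376−0.10389)·(150−101)/(0.13385−0.10389) = 101 + 0.02987·49/0.02996 ≈ 149.85, so AQI = 150.
Sub-indices: PM2.5→76, PM10→143, NO₂→281, SO₂→133, O₃→150. Overall AQI = max = 281; dominant pollutant is NO₂.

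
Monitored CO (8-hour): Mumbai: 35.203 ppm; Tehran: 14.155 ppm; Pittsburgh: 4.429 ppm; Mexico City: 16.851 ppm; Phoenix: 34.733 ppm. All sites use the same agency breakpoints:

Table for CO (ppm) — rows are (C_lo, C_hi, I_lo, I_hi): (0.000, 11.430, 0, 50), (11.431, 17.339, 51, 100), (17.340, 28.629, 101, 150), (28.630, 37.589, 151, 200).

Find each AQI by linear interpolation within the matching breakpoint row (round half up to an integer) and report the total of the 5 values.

Mumbai 35.203: bracket 28.630–37.589 → index 151–200; slope 49/8.959, offset 6.573.
AQI = 151 + 49/8.959·6.573 ≈ 186.95 ⇒ 187.
Tehran: 14.155 ∈ [11.431, 17.339] ↔ index [51, 100].
51 + (14.155−11.431)·(100−51)/(17.339−11.431) = 51 + 2.724·49/5.908 ≈ 73.59, so AQI = 74.
Pittsburgh: 4.429 lies in 0.000–11.430, so I_lo=0, I_hi=50, C_lo=0.000, C_hi=11.430.
(50−0)/(11.430−0.000) × (4.429−0.000) + 0 = 50/11.430 × 4.429 + 0 ≈ 19.37 → 19.
Mexico City: row 11.431–17.339 (AQI 51–100). (100−51)·(16.851−11.431)/(17.339−11.431) + 51 = 49·5.420/5.908 + 51 ≈ 95.95 → 96.
Phoenix: 34.733 lies in 28.630–37.589, so I_lo=151, I_hi=200, C_lo=28.630, C_hi=37.589.
(200−151)/(37.589−28.630) × (34.733−28.630) + 151 = 49/8.959 × 6.103 + 151 ≈ 184.38 → 184.
AQIs: Mumbai=187, Tehran=74, Pittsburgh=19, Mexico City=96, Phoenix=184. Sum = 187 + 74 + 19 + 96 + 184 = 560.

560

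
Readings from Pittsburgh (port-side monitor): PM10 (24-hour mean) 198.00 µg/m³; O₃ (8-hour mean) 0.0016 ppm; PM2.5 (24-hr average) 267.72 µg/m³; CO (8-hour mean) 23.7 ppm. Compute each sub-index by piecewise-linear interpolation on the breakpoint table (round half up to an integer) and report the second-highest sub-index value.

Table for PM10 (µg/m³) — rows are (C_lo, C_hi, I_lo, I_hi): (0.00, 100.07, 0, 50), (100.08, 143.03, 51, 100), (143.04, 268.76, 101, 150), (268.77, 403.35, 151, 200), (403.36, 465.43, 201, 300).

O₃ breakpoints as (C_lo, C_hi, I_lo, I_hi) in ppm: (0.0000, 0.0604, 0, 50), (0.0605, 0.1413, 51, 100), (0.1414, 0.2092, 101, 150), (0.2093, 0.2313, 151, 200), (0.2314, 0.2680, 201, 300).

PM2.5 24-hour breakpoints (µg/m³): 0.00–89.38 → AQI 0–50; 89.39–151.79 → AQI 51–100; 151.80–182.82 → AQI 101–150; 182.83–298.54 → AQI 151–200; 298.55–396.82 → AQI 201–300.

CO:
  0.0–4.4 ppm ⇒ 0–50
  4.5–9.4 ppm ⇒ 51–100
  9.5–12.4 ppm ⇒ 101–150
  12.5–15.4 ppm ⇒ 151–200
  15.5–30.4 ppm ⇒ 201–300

187

PM10: row 143.04–268.76 (AQI 101–150). (150−101)·(198.00−143.04)/(268.76−143.04) + 101 = 49·54.96/125.72 + 101 ≈ 122.42 → 122.
O₃: row 0.0000–0.0604 (AQI 0–50). (50−0)·(0.0016−0.0000)/(0.0604−0.0000) + 0 = 50·0.0016/0.0604 + 0 ≈ 1.32 → 1.
PM2.5: 267.72 lies in 182.83–298.54, so I_lo=151, I_hi=200, C_lo=182.83, C_hi=298.54.
(200−151)/(298.54−182.83) × (267.72−182.83) + 151 = 49/115.71 × 84.89 + 151 ≈ 186.95 → 187.
CO: 23.7 ∈ [15.5, 30.4] ↔ index [201, 300].
201 + (23.7−15.5)·(300−201)/(30.4−15.5) = 201 + 8.2·99/14.9 ≈ 255.48, so AQI = 255.
Sub-indices: PM10→122, O₃→1, PM2.5→187, CO→255. Ranked high→low: 255, 187, 122, 1. Second-highest sub-index = 187.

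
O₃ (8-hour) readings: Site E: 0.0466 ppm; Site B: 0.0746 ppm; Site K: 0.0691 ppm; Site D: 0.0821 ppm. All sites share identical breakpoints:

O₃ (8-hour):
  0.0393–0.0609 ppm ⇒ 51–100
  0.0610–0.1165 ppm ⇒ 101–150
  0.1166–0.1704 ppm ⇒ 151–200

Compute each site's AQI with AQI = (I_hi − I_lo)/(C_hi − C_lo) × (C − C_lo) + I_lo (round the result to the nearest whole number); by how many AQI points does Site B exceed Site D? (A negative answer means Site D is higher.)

-7

Site E: 0.0466 lies in 0.0393–0.0609, so I_lo=51, I_hi=100, C_lo=0.0393, C_hi=0.0609.
(100−51)/(0.0609−0.0393) × (0.0466−0.0393) + 51 = 49/0.0216 × 0.0073 + 51 ≈ 67.56 → 68.
Site B: 0.0746 ∈ [0.0610, 0.1165] ↔ index [101, 150].
101 + (0.0746−0.0610)·(150−101)/(0.1165−0.0610) = 101 + 0.0136·49/0.0555 ≈ 113.01, so AQI = 113.
Site K: 0.0691 ∈ [0.0610, 0.1165] ↔ index [101, 150].
101 + (0.0691−0.0610)·(150−101)/(0.1165−0.0610) = 101 + 0.0081·49/0.0555 ≈ 108.15, so AQI = 108.
Site D 0.0821: bracket 0.0610–0.1165 → index 101–150; slope 49/0.0555, offset 0.0211.
AQI = 101 + 49/0.0555·0.0211 ≈ 119.63 ⇒ 120.
AQIs: Site E=68, Site B=113, Site K=108, Site D=120. Site B (113) − Site D (120) = -7.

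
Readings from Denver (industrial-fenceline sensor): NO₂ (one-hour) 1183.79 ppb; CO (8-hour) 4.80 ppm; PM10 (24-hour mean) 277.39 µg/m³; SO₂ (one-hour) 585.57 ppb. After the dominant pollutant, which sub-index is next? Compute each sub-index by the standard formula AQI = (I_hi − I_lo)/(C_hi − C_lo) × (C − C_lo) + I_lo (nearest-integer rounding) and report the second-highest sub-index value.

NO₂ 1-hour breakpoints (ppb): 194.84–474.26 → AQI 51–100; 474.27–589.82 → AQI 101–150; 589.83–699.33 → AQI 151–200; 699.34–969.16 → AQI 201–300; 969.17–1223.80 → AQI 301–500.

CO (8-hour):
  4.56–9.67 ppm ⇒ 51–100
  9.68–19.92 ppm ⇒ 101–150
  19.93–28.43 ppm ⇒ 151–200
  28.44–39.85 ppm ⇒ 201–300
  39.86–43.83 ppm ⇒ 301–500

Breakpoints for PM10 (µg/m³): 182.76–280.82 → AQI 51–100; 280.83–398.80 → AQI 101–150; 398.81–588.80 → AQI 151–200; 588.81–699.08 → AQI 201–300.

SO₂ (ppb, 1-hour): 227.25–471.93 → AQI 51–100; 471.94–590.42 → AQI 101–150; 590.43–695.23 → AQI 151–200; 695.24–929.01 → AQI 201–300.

NO₂ 1183.79: bracket 969.17–1223.80 → index 301–500; slope 199/254.63, offset 214.62.
AQI = 301 + 199/254.63·214.62 ≈ 468.73 ⇒ 469.
CO: 4.80 lies in 4.56–9.67, so I_lo=51, I_hi=100, C_lo=4.56, C_hi=9.67.
(100−51)/(9.67−4.56) × (4.80−4.56) + 51 = 49/5.11 × 0.24 + 51 ≈ 53.30 → 53.
PM10: 277.39 lies in 182.76–280.82, so I_lo=51, I_hi=100, C_lo=182.76, C_hi=280.82.
(100−51)/(280.82−182.76) × (277.39−182.76) + 51 = 49/98.06 × 94.63 + 51 ≈ 98.29 → 98.
SO₂: 585.57 ∈ [471.94, 590.42] ↔ index [101, 150].
101 + (585.57−471.94)·(150−101)/(590.42−471.94) = 101 + 113.63·49/118.48 ≈ 147.99, so AQI = 148.
Sub-indices: NO₂→469, CO→53, PM10→98, SO₂→148. Ranked high→low: 469, 148, 98, 53. Second-highest sub-index = 148.

148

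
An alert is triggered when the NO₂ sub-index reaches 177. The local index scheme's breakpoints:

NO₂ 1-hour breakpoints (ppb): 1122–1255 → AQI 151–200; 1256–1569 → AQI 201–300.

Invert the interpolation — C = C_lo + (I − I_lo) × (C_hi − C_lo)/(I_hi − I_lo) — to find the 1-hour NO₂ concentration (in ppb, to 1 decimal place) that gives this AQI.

1192.6

AQI 177 lies in the 151–200 band, which corresponds to 1122–1255 ppb.
C = 1122 + (177−151)×(1255−1122)/(200−151) = 1122 + 26×133/49 ≈ 1192.571 ppb → 1192.6 ppb to 1 dp.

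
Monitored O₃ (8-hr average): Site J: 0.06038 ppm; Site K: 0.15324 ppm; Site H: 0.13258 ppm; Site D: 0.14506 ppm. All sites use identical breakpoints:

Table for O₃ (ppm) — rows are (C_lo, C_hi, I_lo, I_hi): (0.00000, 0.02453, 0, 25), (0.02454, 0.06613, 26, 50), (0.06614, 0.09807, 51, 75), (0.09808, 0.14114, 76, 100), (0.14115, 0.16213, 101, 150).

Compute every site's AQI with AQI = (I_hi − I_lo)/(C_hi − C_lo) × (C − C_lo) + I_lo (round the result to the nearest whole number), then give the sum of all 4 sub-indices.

Site J: row 0.02454–0.06613 (AQI 26–50). (50−26)·(0.06038−0.02454)/(0.06613−0.02454) + 26 = 24·0.03584/0.04159 + 26 ≈ 46.68 → 47.
Site K 0.15324: bracket 0.14115–0.16213 → index 101–150; slope 49/0.02098, offset 0.01209.
AQI = 101 + 49/0.02098·0.01209 ≈ 129.24 ⇒ 129.
Site H 0.13258: bracket 0.09808–0.14114 → index 76–100; slope 24/0.04306, offset 0.03450.
AQI = 76 + 24/0.04306·0.03450 ≈ 95.23 ⇒ 95.
Site D: 0.14506 lies in 0.14115–0.16213, so I_lo=101, I_hi=150, C_lo=0.14115, C_hi=0.16213.
(150−101)/(0.16213−0.14115) × (0.14506−0.14115) + 101 = 49/0.02098 × 0.00391 + 101 ≈ 110.13 → 110.
AQIs: Site J=47, Site K=129, Site H=95, Site D=110. Sum = 47 + 129 + 95 + 110 = 381.

381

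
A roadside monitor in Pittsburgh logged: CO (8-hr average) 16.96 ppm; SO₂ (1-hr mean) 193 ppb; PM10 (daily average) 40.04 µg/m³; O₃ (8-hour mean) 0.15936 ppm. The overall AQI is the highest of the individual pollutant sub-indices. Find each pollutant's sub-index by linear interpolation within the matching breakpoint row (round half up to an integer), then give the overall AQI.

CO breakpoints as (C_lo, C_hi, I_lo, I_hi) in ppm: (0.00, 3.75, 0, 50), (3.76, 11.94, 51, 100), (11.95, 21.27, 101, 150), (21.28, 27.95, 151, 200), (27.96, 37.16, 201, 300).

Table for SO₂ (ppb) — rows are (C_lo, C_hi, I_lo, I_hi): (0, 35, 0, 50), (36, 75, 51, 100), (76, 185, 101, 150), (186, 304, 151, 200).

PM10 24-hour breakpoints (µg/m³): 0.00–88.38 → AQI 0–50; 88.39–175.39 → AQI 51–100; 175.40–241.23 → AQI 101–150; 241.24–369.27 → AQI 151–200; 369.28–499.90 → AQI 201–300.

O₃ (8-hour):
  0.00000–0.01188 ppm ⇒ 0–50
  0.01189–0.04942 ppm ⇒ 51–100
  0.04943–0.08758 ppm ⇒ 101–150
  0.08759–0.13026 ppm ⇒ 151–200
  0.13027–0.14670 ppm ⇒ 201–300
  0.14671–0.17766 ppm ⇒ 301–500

382

CO 16.96: bracket 11.95–21.27 → index 101–150; slope 49/9.32, offset 5.01.
AQI = 101 + 49/9.32·5.01 ≈ 127.34 ⇒ 127.
SO₂: 193 lies in 186–304, so I_lo=151, I_hi=200, C_lo=186, C_hi=304.
(200−151)/(304−186) × (193−186) + 151 = 49/118 × 7 + 151 ≈ 153.91 → 154.
PM10: 40.04 lies in 0.00–88.38, so I_lo=0, I_hi=50, C_lo=0.00, C_hi=88.38.
(50−0)/(88.38−0.00) × (40.04−0.00) + 0 = 50/88.38 × 40.04 + 0 ≈ 22.65 → 23.
O₃ 0.15936: bracket 0.14671–0.17766 → index 301–500; slope 199/0.03095, offset 0.01265.
AQI = 301 + 199/0.03095·0.01265 ≈ 382.34 ⇒ 382.
Sub-indices: CO→127, SO₂→154, PM10→23, O₃→382. Overall AQI = max = 382; dominant pollutant is O₃.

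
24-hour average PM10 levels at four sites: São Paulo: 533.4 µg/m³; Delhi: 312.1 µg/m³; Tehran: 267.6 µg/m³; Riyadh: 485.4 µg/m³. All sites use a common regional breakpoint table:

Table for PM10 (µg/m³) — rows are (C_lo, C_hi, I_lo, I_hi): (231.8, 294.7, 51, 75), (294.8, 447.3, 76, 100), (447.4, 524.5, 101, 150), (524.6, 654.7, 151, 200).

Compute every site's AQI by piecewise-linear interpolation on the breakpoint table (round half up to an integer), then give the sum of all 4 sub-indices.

São Paulo: row 524.6–654.7 (AQI 151–200). (200−151)·(533.4−524.6)/(654.7−524.6) + 151 = 49·8.8/130.1 + 151 ≈ 154.31 → 154.
Delhi: row 294.8–447.3 (AQI 76–100). (100−76)·(312.1−294.8)/(447.3−294.8) + 76 = 24·17.3/152.5 + 76 ≈ 78.72 → 79.
Tehran: row 231.8–294.7 (AQI 51–75). (75−51)·(267.6−231.8)/(294.7−231.8) + 51 = 24·35.8/62.9 + 51 ≈ 64.66 → 65.
Riyadh: row 447.4–524.5 (AQI 101–150). (150−101)·(485.4−447.4)/(524.5−447.4) + 101 = 49·38.0/77.1 + 101 ≈ 125.15 → 125.
AQIs: São Paulo=154, Delhi=79, Tehran=65, Riyadh=125. Sum = 154 + 79 + 65 + 125 = 423.

423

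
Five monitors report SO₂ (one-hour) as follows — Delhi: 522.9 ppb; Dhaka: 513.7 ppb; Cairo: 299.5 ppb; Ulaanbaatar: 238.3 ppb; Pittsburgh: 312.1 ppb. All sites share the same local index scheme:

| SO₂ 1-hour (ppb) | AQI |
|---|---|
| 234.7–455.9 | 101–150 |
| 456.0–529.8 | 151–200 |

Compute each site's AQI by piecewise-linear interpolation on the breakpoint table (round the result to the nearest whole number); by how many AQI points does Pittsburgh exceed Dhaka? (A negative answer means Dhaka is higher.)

Delhi: 522.9 lies in 456.0–529.8, so I_lo=151, I_hi=200, C_lo=456.0, C_hi=529.8.
(200−151)/(529.8−456.0) × (522.9−456.0) + 151 = 49/73.8 × 66.9 + 151 ≈ 195.42 → 195.
Dhaka: 513.7 ∈ [456.0, 529.8] ↔ index [151, 200].
151 + (513.7−456.0)·(200−151)/(529.8−456.0) = 151 + 57.7·49/73.8 ≈ 189.31, so AQI = 189.
Cairo 299.5: bracket 234.7–455.9 → index 101–150; slope 49/221.2, offset 64.8.
AQI = 101 + 49/221.2·64.8 ≈ 115.35 ⇒ 115.
Ulaanbaatar: 238.3 lies in 234.7–455.9, so I_lo=101, I_hi=150, C_lo=234.7, C_hi=455.9.
(150−101)/(455.9−234.7) × (238.3−234.7) + 101 = 49/221.2 × 3.6 + 101 ≈ 101.80 → 102.
Pittsburgh: 312.1 ∈ [234.7, 455.9] ↔ index [101, 150].
101 + (312.1−234.7)·(150−101)/(455.9−234.7) = 101 + 77.4·49/221.2 ≈ 118.15, so AQI = 118.
AQIs: Delhi=195, Dhaka=189, Cairo=115, Ulaanbaatar=102, Pittsburgh=118. Pittsburgh (118) − Dhaka (189) = -71.

-71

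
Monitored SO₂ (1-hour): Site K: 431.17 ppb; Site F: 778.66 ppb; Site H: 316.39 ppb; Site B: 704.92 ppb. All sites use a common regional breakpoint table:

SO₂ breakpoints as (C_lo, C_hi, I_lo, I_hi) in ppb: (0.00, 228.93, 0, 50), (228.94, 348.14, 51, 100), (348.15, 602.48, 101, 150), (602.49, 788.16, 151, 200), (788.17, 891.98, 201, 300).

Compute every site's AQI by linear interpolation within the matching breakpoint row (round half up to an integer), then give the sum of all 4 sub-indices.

Site K: 431.17 ∈ [348.15, 602.48] ↔ index [101, 150].
101 + (431.17−348.15)·(150−101)/(602.48−348.15) = 101 + 83.02·49/254.33 ≈ 116.99, so AQI = 117.
Site F 778.66: bracket 602.49–788.16 → index 151–200; slope 49/185.67, offset 176.17.
AQI = 151 + 49/185.67·176.17 ≈ 197.49 ⇒ 197.
Site H: 316.39 lies in 228.94–348.14, so I_lo=51, I_hi=100, C_lo=228.94, C_hi=348.14.
(100−51)/(348.14−228.94) × (316.39−228.94) + 51 = 49/119.20 × 87.45 + 51 ≈ 86.95 → 87.
Site B: 704.92 lies in 602.49–788.16, so I_lo=151, I_hi=200, C_lo=602.49, C_hi=788.16.
(200−151)/(788.16−602.49) × (704.92−602.49) + 151 = 49/185.67 × 102.43 + 151 ≈ 178.03 → 178.
AQIs: Site K=117, Site F=197, Site H=87, Site B=178. Sum = 117 + 197 + 87 + 178 = 579.

579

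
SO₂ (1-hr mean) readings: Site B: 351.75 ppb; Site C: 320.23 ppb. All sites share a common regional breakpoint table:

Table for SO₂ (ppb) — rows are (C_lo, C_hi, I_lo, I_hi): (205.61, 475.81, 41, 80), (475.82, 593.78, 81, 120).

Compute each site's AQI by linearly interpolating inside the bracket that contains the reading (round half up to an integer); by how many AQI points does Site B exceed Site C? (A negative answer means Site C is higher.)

4

Site B: 351.75 ∈ [205.61, 475.81] ↔ index [41, 80].
41 + (351.75−205.61)·(80−41)/(475.81−205.61) = 41 + 146.14·39/270.20 ≈ 62.09, so AQI = 62.
Site C 320.23: bracket 205.61–475.81 → index 41–80; slope 39/270.20, offset 114.62.
AQI = 41 + 39/270.20·114.62 ≈ 57.54 ⇒ 58.
AQIs: Site B=62, Site C=58. Site B (62) − Site C (58) = 4.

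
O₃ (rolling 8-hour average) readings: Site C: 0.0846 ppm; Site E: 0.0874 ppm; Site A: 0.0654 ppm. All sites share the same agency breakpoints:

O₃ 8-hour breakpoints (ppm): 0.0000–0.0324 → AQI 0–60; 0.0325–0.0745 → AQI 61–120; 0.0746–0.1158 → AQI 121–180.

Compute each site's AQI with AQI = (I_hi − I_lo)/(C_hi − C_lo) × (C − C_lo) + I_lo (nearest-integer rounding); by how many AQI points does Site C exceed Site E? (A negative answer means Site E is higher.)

-4

Site C: row 0.0746–0.1158 (AQI 121–180). (180−121)·(0.0846−0.0746)/(0.1158−0.0746) + 121 = 59·0.0100/0.0412 + 121 ≈ 135.32 → 135.
Site E 0.0874: bracket 0.0746–0.1158 → index 121–180; slope 59/0.0412, offset 0.0128.
AQI = 121 + 59/0.0412·0.0128 ≈ 139.33 ⇒ 139.
Site A: row 0.0325–0.0745 (AQI 61–120). (120−61)·(0.0654−0.0325)/(0.0745−0.0325) + 61 = 59·0.0329/0.0420 + 61 ≈ 107.22 → 107.
AQIs: Site C=135, Site E=139, Site A=107. Site C (135) − Site E (139) = -4.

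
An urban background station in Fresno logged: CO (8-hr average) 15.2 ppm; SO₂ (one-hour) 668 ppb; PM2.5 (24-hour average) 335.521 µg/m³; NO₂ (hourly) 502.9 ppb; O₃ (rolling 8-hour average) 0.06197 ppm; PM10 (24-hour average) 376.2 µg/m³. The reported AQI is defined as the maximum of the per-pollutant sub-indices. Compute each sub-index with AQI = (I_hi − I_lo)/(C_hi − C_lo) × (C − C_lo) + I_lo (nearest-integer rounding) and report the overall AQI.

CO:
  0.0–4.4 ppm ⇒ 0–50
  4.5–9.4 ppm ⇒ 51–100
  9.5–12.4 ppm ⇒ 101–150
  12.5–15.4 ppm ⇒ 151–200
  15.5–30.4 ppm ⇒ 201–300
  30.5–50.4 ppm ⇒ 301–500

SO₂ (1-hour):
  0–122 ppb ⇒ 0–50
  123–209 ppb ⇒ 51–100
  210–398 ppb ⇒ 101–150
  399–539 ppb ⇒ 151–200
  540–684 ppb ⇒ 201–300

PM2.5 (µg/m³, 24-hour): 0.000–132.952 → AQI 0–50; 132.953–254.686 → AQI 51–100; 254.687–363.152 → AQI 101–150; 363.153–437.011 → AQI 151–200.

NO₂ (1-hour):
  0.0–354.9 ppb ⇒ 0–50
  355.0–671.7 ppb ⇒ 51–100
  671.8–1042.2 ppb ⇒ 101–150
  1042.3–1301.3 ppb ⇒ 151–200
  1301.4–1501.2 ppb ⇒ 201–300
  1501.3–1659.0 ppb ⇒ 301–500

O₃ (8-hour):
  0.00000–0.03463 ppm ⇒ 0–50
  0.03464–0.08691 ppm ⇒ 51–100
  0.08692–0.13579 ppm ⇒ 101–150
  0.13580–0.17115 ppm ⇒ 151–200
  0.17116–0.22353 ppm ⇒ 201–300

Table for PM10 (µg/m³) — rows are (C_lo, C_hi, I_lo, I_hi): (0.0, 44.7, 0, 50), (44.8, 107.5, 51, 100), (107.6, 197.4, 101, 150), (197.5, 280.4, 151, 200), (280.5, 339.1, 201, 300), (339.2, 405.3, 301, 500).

412

CO 15.2: bracket 12.5–15.4 → index 151–200; slope 49/2.9, offset 2.7.
AQI = 151 + 49/2.9·2.7 ≈ 196.62 ⇒ 197.
SO₂ 668: bracket 540–684 → index 201–300; slope 99/144, offset 128.
AQI = 201 + 99/144·128 ≈ 289.00 ⇒ 289.
PM2.5: 335.521 ∈ [254.687, 363.152] ↔ index [101, 150].
101 + (335.521−254.687)·(150−101)/(363.152−254.687) = 101 + 80.834·49/108.465 ≈ 137.52, so AQI = 138.
NO₂: 502.9 lies in 355.0–671.7, so I_lo=51, I_hi=100, C_lo=355.0, C_hi=671.7.
(100−51)/(671.7−355.0) × (502.9−355.0) + 51 = 49/316.7 × 147.9 + 51 ≈ 73.88 → 74.
O₃: 0.06197 lies in 0.03464–0.08691, so I_lo=51, I_hi=100, C_lo=0.03464, C_hi=0.08691.
(100−51)/(0.08691−0.03464) × (0.06197−0.03464) + 51 = 49/0.05227 × 0.02733 + 51 ≈ 76.62 → 77.
PM10: row 339.2–405.3 (AQI 301–500). (500−301)·(376.2−339.2)/(405.3−339.2) + 301 = 199·37.0/66.1 + 301 ≈ 412.39 → 412.
Sub-indices: CO→197, SO₂→289, PM2.5→138, NO₂→74, O₃→77, PM10→412. Overall AQI = max = 412; dominant pollutant is PM10.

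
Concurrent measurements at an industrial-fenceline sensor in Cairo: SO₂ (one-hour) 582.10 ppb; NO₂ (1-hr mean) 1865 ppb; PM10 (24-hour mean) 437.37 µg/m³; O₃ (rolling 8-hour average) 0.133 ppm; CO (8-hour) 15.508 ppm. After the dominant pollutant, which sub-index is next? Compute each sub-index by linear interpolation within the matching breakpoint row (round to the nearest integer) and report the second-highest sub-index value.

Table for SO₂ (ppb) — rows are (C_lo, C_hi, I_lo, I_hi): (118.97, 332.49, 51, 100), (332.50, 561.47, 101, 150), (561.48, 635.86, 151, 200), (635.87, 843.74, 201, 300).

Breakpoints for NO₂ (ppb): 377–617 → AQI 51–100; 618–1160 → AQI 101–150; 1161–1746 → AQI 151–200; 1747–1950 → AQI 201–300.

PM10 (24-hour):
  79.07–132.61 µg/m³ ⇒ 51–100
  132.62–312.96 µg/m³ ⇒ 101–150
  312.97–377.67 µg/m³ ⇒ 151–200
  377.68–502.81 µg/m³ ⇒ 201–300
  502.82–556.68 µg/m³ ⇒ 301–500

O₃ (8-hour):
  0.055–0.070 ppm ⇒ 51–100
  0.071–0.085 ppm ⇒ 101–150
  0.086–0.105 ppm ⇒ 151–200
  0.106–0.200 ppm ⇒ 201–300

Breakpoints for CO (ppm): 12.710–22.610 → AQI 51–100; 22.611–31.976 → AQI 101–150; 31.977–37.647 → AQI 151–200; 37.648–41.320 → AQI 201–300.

SO₂: 582.10 lies in 561.48–635.86, so I_lo=151, I_hi=200, C_lo=561.48, C_hi=635.86.
(200−151)/(635.86−561.48) × (582.10−561.48) + 151 = 49/74.38 × 20.62 + 151 ≈ 164.58 → 165.
NO₂: 1865 lies in 1747–1950, so I_lo=201, I_hi=300, C_lo=1747, C_hi=1950.
(300−201)/(1950−1747) × (1865−1747) + 201 = 99/203 × 118 + 201 ≈ 258.55 → 259.
PM10 437.37: bracket 377.68–502.81 → index 201–300; slope 99/125.13, offset 59.69.
AQI = 201 + 99/125.13·59.69 ≈ 248.23 ⇒ 248.
O₃: 0.133 lies in 0.106–0.200, so I_lo=201, I_hi=300, C_lo=0.106, C_hi=0.200.
(300−201)/(0.200−0.106) × (0.133−0.106) + 201 = 99/0.094 × 0.027 + 201 ≈ 229.44 → 229.
CO 15.508: bracket 12.710–22.610 → index 51–100; slope 49/9.900, offset 2.798.
AQI = 51 + 49/9.900·2.798 ≈ 64.85 ⇒ 65.
Sub-indices: SO₂→165, NO₂→259, PM10→248, O₃→229, CO→65. Ranked high→low: 259, 248, 229, 165, 65. Second-highest sub-index = 248.

248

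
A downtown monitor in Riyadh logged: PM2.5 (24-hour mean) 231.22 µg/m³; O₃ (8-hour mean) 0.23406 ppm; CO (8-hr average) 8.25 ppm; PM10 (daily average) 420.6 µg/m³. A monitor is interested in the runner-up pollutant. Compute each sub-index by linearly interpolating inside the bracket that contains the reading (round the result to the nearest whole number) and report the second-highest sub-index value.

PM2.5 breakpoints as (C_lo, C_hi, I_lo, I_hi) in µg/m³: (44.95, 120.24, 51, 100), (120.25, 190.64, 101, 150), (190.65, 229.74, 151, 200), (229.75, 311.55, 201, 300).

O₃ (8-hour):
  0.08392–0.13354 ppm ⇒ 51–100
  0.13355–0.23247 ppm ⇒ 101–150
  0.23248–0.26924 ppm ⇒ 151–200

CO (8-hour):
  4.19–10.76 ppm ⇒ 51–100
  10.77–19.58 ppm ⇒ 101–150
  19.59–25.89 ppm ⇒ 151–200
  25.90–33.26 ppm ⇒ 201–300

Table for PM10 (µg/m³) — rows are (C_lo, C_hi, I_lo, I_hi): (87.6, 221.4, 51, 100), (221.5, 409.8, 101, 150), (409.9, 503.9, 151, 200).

157

PM2.5: row 229.75–311.55 (AQI 201–300). (300−201)·(231.22−229.75)/(311.55−229.75) + 201 = 99·1.47/81.80 + 201 ≈ 202.78 → 203.
O₃ 0.23406: bracket 0.23248–0.26924 → index 151–200; slope 49/0.03676, offset 0.00158.
AQI = 151 + 49/0.03676·0.00158 ≈ 153.11 ⇒ 153.
CO 8.25: bracket 4.19–10.76 → index 51–100; slope 49/6.57, offset 4.06.
AQI = 51 + 49/6.57·4.06 ≈ 81.28 ⇒ 81.
PM10: 420.6 ∈ [409.9, 503.9] ↔ index [151, 200].
151 + (420.6−409.9)·(200−151)/(503.9−409.9) = 151 + 10.7·49/94.0 ≈ 156.58, so AQI = 157.
Sub-indices: PM2.5→203, O₃→153, CO→81, PM10→157. Ranked high→low: 203, 157, 153, 81. Second-highest sub-index = 157.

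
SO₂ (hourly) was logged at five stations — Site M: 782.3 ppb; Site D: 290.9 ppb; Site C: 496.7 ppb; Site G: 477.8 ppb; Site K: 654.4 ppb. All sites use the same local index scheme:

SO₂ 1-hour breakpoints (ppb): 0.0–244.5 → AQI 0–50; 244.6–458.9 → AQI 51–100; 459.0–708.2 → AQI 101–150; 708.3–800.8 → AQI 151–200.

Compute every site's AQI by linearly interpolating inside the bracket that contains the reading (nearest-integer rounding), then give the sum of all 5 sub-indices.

Site M 782.3: bracket 708.3–800.8 → index 151–200; slope 49/92.5, offset 74.0.
AQI = 151 + 49/92.5·74.0 ≈ 190.20 ⇒ 190.
Site D 290.9: bracket 244.6–458.9 → index 51–100; slope 49/214.3, offset 46.3.
AQI = 51 + 49/214.3·46.3 ≈ 61.59 ⇒ 62.
Site C: row 459.0–708.2 (AQI 101–150). (150−101)·(496.7−459.0)/(708.2−459.0) + 101 = 49·37.7/249.2 + 101 ≈ 108.41 → 108.
Site G 477.8: bracket 459.0–708.2 → index 101–150; slope 49/249.2, offset 18.8.
AQI = 101 + 49/249.2·18.8 ≈ 104.70 ⇒ 105.
Site K: 654.4 ∈ [459.0, 708.2] ↔ index [101, 150].
101 + (654.4−459.0)·(150−101)/(708.2−459.0) = 101 + 195.4·49/249.2 ≈ 139.42, so AQI = 139.
AQIs: Site M=190, Site D=62, Site C=108, Site G=105, Site K=139. Sum = 190 + 62 + 108 + 105 + 139 = 604.

604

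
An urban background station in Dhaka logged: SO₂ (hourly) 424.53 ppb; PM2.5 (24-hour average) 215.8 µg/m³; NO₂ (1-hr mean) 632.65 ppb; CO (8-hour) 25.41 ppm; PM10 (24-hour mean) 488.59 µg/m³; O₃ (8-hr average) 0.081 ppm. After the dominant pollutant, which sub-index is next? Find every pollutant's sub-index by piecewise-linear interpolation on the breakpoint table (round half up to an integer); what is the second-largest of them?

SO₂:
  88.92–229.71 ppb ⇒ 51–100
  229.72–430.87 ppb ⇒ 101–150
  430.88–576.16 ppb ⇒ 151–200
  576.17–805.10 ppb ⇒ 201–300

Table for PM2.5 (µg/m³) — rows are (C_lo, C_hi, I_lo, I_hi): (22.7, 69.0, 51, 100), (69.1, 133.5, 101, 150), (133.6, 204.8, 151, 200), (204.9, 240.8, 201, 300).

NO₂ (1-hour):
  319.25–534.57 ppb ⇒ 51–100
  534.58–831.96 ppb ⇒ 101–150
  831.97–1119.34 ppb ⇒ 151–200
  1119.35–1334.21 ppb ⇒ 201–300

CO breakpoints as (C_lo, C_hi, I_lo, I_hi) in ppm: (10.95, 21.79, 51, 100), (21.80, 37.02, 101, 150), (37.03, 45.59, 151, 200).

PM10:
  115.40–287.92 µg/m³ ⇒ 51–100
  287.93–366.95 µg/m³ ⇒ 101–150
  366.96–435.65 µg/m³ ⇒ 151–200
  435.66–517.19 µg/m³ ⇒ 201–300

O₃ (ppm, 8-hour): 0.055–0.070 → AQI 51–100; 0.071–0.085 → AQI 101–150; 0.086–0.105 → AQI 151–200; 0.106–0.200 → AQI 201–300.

231

SO₂ 424.53: bracket 229.72–430.87 → index 101–150; slope 49/201.15, offset 194.81.
AQI = 101 + 49/201.15·194.81 ≈ 148.46 ⇒ 148.
PM2.5 215.8: bracket 204.9–240.8 → index 201–300; slope 99/35.9, offset 10.9.
AQI = 201 + 99/35.9·10.9 ≈ 231.06 ⇒ 231.
NO₂ 632.65: bracket 534.58–831.96 → index 101–150; slope 49/297.38, offset 98.07.
AQI = 101 + 49/297.38·98.07 ≈ 117.16 ⇒ 117.
CO: 25.41 ∈ [21.80, 37.02] ↔ index [101, 150].
101 + (25.41−21.80)·(150−101)/(37.02−21.80) = 101 + 3.61·49/15.22 ≈ 112.62, so AQI = 113.
PM10: 488.59 ∈ [435.66, 517.19] ↔ index [201, 300].
201 + (488.59−435.66)·(300−201)/(517.19−435.66) = 201 + 52.93·99/81.53 ≈ 265.27, so AQI = 265.
O₃: 0.081 lies in 0.071–0.085, so I_lo=101, I_hi=150, C_lo=0.071, C_hi=0.085.
(150−101)/(0.085−0.071) × (0.081−0.071) + 101 = 49/0.014 × 0.010 + 101 ≈ 136.00 → 136.
Sub-indices: SO₂→148, PM2.5→231, NO₂→117, CO→113, PM10→265, O₃→136. Ranked high→low: 265, 231, 148, 136, 117, 113. Second-highest sub-index = 231.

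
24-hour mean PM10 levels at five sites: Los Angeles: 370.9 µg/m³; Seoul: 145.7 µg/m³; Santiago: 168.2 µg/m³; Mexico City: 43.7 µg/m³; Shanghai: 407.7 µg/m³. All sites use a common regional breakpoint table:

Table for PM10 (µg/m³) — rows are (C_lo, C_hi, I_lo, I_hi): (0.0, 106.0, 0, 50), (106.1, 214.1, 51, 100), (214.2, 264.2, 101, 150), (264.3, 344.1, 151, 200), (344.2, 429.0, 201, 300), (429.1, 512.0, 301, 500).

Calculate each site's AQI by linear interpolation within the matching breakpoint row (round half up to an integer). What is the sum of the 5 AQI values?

676

Los Angeles: row 344.2–429.0 (AQI 201–300). (300−201)·(370.9−344.2)/(429.0−344.2) + 201 = 99·26.7/84.8 + 201 ≈ 232.17 → 232.
Seoul: row 106.1–214.1 (AQI 51–100). (100−51)·(145.7−106.1)/(214.1−106.1) + 51 = 49·39.6/108.0 + 51 ≈ 68.97 → 69.
Santiago: 168.2 lies in 106.1–214.1, so I_lo=51, I_hi=100, C_lo=106.1, C_hi=214.1.
(100−51)/(214.1−106.1) × (168.2−106.1) + 51 = 49/108.0 × 62.1 + 51 ≈ 79.18 → 79.
Mexico City: 43.7 ∈ [0.0, 106.0] ↔ index [0, 50].
0 + (43.7−0.0)·(50−0)/(106.0−0.0) = 0 + 43.7·50/106.0 ≈ 20.61, so AQI = 21.
Shanghai: 407.7 lies in 344.2–429.0, so I_lo=201, I_hi=300, C_lo=344.2, C_hi=429.0.
(300−201)/(429.0−344.2) × (407.7−344.2) + 201 = 99/84.8 × 63.5 + 201 ≈ 275.13 → 275.
AQIs: Los Angeles=232, Seoul=69, Santiago=79, Mexico City=21, Shanghai=275. Sum = 232 + 69 + 79 + 21 + 275 = 676.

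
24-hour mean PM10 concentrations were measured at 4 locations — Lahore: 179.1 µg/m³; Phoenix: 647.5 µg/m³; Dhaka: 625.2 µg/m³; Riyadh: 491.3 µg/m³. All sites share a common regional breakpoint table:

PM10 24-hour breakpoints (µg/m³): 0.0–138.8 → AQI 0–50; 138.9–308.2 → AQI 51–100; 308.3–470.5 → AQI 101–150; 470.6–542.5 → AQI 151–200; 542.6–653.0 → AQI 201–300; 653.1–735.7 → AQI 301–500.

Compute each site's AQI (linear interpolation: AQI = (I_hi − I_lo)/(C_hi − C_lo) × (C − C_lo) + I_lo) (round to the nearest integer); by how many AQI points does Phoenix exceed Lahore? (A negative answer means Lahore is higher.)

Lahore: 179.1 lies in 138.9–308.2, so I_lo=51, I_hi=100, C_lo=138.9, C_hi=308.2.
(100−51)/(308.2−138.9) × (179.1−138.9) + 51 = 49/169.3 × 40.2 + 51 ≈ 62.63 → 63.
Phoenix: 647.5 lies in 542.6–653.0, so I_lo=201, I_hi=300, C_lo=542.6, C_hi=653.0.
(300−201)/(653.0−542.6) × (647.5−542.6) + 201 = 99/110.4 × 104.9 + 201 ≈ 295.07 → 295.
Dhaka: 625.2 lies in 542.6–653.0, so I_lo=201, I_hi=300, C_lo=542.6, C_hi=653.0.
(300−201)/(653.0−542.6) × (625.2−542.6) + 201 = 99/110.4 × 82.6 + 201 ≈ 275.07 → 275.
Riyadh: 491.3 lies in 470.6–542.5, so I_lo=151, I_hi=200, C_lo=470.6, C_hi=542.5.
(200−151)/(542.5−470.6) × (491.3−470.6) + 151 = 49/71.9 × 20.7 + 151 ≈ 165.11 → 165.
AQIs: Lahore=63, Phoenix=295, Dhaka=275, Riyadh=165. Phoenix (295) − Lahore (63) = 232.

232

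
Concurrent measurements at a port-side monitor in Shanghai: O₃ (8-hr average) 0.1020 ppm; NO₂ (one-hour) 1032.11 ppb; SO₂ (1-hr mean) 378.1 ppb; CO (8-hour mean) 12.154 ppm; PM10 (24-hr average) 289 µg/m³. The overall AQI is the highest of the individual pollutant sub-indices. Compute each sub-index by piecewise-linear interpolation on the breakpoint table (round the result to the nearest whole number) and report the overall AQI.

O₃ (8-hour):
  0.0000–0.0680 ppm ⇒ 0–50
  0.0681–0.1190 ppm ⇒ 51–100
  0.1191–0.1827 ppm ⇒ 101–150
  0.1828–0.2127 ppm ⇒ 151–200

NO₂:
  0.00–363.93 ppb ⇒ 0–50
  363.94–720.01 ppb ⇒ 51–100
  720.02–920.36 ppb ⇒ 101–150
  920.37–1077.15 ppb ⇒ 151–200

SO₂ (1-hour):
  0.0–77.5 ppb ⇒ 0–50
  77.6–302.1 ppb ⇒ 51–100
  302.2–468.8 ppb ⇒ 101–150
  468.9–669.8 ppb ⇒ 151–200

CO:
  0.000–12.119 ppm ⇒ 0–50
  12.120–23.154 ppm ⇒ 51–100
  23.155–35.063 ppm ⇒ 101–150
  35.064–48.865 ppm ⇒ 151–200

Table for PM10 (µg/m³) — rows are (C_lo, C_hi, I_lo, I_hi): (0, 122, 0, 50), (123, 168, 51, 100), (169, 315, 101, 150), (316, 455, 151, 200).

186

O₃: 0.1020 ∈ [0.0681, 0.1190] ↔ index [51, 100].
51 + (0.1020−0.0681)·(100−51)/(0.1190−0.0681) = 51 + 0.0339·49/0.0509 ≈ 83.63, so AQI = 84.
NO₂: 1032.11 lies in 920.37–1077.15, so I_lo=151, I_hi=200, C_lo=920.37, C_hi=1077.15.
(200−151)/(1077.15−920.37) × (1032.11−920.37) + 151 = 49/156.78 × 111.74 + 151 ≈ 185.92 → 186.
SO₂: row 302.2–468.8 (AQI 101–150). (150−101)·(378.1−302.2)/(468.8−302.2) + 101 = 49·75.9/166.6 + 101 ≈ 123.32 → 123.
CO 12.154: bracket 12.120–23.154 → index 51–100; slope 49/11.034, offset 0.034.
AQI = 51 + 49/11.034·0.034 ≈ 51.15 ⇒ 51.
PM10: 289 lies in 169–315, so I_lo=101, I_hi=150, C_lo=169, C_hi=315.
(150−101)/(315−169) × (289−169) + 101 = 49/146 × 120 + 101 ≈ 141.27 → 141.
Sub-indices: O₃→84, NO₂→186, SO₂→123, CO→51, PM10→141. Overall AQI = max = 186; dominant pollutant is NO₂.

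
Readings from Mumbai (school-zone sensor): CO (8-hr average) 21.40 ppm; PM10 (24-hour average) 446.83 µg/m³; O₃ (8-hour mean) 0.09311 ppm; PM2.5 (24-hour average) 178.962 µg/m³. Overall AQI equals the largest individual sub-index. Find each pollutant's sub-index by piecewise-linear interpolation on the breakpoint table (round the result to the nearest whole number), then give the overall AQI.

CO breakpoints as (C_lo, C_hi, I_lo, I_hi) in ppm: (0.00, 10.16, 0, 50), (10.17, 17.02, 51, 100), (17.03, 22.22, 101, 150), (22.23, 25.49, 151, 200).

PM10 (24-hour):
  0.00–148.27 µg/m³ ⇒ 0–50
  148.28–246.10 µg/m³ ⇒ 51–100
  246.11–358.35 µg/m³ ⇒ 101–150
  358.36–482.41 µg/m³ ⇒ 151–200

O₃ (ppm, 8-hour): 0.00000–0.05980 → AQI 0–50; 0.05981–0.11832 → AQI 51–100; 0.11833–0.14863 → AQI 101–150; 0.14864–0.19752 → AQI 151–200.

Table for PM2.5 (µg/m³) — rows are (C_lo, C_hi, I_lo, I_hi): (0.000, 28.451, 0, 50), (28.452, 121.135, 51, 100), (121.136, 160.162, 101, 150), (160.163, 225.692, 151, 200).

186

CO: 21.40 lies in 17.03–22.22, so I_lo=101, I_hi=150, C_lo=17.03, C_hi=22.22.
(150−101)/(22.22−17.03) × (21.40−17.03) + 101 = 49/5.19 × 4.37 + 101 ≈ 142.26 → 142.
PM10: row 358.36–482.41 (AQI 151–200). (200−151)·(446.83−358.36)/(482.41−358.36) + 151 = 49·88.47/124.05 + 151 ≈ 185.95 → 186.
O₃: 0.09311 lies in 0.05981–0.11832, so I_lo=51, I_hi=100, C_lo=0.05981, C_hi=0.11832.
(100−51)/(0.11832−0.05981) × (0.09311−0.05981) + 51 = 49/0.05851 × 0.03330 + 51 ≈ 78.89 → 79.
PM2.5: row 160.163–225.692 (AQI 151–200). (200−151)·(178.962−160.163)/(225.692−160.163) + 151 = 49·18.799/65.529 + 151 ≈ 165.06 → 165.
Sub-indices: CO→142, PM10→186, O₃→79, PM2.5→165. Overall AQI = max = 186; dominant pollutant is PM10.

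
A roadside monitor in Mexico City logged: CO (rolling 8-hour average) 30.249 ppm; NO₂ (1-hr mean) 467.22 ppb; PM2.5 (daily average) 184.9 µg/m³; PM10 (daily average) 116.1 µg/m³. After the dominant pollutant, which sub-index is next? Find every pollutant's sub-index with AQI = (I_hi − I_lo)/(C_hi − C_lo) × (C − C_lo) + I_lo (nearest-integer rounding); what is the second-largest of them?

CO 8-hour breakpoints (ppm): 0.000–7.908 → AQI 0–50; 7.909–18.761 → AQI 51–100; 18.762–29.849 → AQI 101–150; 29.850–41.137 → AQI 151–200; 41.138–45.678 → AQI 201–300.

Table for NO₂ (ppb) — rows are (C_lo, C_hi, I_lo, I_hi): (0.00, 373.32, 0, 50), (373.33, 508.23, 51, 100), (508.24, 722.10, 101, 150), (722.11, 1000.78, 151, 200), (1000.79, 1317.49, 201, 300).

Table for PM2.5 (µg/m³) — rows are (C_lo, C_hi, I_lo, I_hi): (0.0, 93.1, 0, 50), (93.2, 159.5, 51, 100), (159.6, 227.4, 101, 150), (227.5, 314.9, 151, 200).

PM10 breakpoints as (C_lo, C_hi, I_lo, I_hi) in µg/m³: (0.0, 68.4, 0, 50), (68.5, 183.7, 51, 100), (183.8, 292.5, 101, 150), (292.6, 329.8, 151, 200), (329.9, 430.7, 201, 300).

119

CO: 30.249 ∈ [29.850, 41.137] ↔ index [151, 200].
151 + (30.249−29.850)·(200−151)/(41.137−29.850) = 151 + 0.399·49/11.287 ≈ 152.73, so AQI = 153.
NO₂: 467.22 ∈ [373.33, 508.23] ↔ index [51, 100].
51 + (467.22−373.33)·(100−51)/(508.23−373.33) = 51 + 93.89·49/134.90 ≈ 85.10, so AQI = 85.
PM2.5: 184.9 lies in 159.6–227.4, so I_lo=101, I_hi=150, C_lo=159.6, C_hi=227.4.
(150−101)/(227.4−159.6) × (184.9−159.6) + 101 = 49/67.8 × 25.3 + 101 ≈ 119.28 → 119.
PM10 116.1: bracket 68.5–183.7 → index 51–100; slope 49/115.2, offset 47.6.
AQI = 51 + 49/115.2·47.6 ≈ 71.25 ⇒ 71.
Sub-indices: CO→153, NO₂→85, PM2.5→119, PM10→71. Ranked high→low: 153, 119, 85, 71. Second-highest sub-index = 119.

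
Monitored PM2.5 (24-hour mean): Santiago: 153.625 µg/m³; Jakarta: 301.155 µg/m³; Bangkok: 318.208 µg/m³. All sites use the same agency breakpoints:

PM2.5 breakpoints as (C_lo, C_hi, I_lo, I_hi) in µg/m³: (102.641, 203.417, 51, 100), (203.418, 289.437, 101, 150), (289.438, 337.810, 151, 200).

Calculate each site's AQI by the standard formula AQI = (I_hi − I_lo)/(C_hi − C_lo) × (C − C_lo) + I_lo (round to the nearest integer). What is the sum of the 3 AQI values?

Santiago: row 102.641–203.417 (AQI 51–100). (100−51)·(153.625−102.641)/(203.417−102.641) + 51 = 49·50.984/100.776 + 51 ≈ 75.79 → 76.
Jakarta: row 289.438–337.810 (AQI 151–200). (200−151)·(301.155−289.438)/(337.810−289.438) + 151 = 49·11.717/48.372 + 151 ≈ 162.87 → 163.
Bangkok: 318.208 ∈ [289.438, 337.810] ↔ index [151, 200].
151 + (318.208−289.438)·(200−151)/(337.810−289.438) = 151 + 28.770·49/48.372 ≈ 180.14, so AQI = 180.
AQIs: Santiago=76, Jakarta=163, Bangkok=180. Sum = 76 + 163 + 180 = 419.

419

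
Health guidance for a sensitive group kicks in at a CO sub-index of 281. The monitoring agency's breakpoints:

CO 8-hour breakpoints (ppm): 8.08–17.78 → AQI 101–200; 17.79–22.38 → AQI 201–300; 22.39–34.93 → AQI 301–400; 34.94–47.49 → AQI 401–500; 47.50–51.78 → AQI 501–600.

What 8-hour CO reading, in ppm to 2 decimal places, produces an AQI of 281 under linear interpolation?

AQI 281 lies in the 201–300 band, which corresponds to 17.79–22.38 ppm.
C = 17.79 + (281−201)×(22.38−17.79)/(300−201) = 17.79 + 80×4.59/99 ≈ 21.4991 ppm → 21.50 ppm to 2 dp.

21.50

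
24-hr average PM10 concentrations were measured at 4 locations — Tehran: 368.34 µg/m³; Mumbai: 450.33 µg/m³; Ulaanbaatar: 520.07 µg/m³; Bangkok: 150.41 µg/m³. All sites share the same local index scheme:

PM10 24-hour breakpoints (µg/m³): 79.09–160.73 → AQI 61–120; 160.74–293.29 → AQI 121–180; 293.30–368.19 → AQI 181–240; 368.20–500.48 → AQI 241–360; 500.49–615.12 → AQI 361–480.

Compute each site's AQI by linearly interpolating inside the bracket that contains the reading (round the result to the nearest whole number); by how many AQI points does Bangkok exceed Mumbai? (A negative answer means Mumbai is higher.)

Tehran: row 368.20–500.48 (AQI 241–360). (360−241)·(368.34−368.20)/(500.48−368.20) + 241 = 119·0.14/132.28 + 241 ≈ 241.13 → 241.
Mumbai: 450.33 ∈ [368.20, 500.48] ↔ index [241, 360].
241 + (450.33−368.20)·(360−241)/(500.48−368.20) = 241 + 82.13·119/132.28 ≈ 314.88, so AQI = 315.
Ulaanbaatar: 520.07 ∈ [500.49, 615.12] ↔ index [361, 480].
361 + (520.07−500.49)·(480−361)/(615.12−500.49) = 361 + 19.58·119/114.63 ≈ 381.33, so AQI = 381.
Bangkok 150.41: bracket 79.09–160.73 → index 61–120; slope 59/81.64, offset 71.32.
AQI = 61 + 59/81.64·71.32 ≈ 112.54 ⇒ 113.
AQIs: Tehran=241, Mumbai=315, Ulaanbaatar=381, Bangkok=113. Bangkok (113) − Mumbai (315) = -202.

-202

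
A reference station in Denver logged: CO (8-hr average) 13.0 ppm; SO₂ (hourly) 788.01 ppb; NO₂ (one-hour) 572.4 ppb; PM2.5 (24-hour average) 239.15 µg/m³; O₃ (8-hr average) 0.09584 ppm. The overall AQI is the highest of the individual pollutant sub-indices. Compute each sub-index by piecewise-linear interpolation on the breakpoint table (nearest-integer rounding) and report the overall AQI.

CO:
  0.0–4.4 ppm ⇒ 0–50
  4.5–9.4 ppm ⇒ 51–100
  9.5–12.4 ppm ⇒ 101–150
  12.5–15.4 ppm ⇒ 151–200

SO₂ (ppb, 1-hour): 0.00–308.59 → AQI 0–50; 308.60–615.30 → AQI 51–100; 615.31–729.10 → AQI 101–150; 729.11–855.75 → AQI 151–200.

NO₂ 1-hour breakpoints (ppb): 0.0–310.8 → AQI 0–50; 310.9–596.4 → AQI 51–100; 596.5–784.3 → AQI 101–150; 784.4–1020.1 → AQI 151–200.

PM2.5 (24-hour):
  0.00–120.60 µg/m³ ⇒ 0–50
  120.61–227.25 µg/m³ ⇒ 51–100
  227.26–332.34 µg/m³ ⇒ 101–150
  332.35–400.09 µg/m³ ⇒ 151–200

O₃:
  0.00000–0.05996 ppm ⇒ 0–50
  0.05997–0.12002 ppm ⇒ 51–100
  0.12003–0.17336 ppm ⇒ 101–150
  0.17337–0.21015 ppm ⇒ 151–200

174

CO: 13.0 ∈ [12.5, 15.4] ↔ index [151, 200].
151 + (13.0−12.5)·(200−151)/(15.4−12.5) = 151 + 0.5·49/2.9 ≈ 159.45, so AQI = 159.
SO₂: row 729.11–855.75 (AQI 151–200). (200−151)·(788.01−729.11)/(855.75−729.11) + 151 = 49·58.90/126.64 + 151 ≈ 173.79 → 174.
NO₂ 572.4: bracket 310.9–596.4 → index 51–100; slope 49/285.5, offset 261.5.
AQI = 51 + 49/285.5·261.5 ≈ 95.88 ⇒ 96.
PM2.5 239.15: bracket 227.26–332.34 → index 101–150; slope 49/105.08, offset 11.89.
AQI = 101 + 49/105.08·11.89 ≈ 106.54 ⇒ 107.
O₃ 0.09584: bracket 0.05997–0.12002 → index 51–100; slope 49/0.06005, offset 0.03587.
AQI = 51 + 49/0.06005·0.03587 ≈ 80.27 ⇒ 80.
Sub-indices: CO→159, SO₂→174, NO₂→96, PM2.5→107, O₃→80. Overall AQI = max = 174; dominant pollutant is SO₂.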